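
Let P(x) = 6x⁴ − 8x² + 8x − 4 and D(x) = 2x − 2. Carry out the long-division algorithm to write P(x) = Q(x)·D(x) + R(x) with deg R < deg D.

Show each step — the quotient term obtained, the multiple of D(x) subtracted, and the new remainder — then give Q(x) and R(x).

Step 1: lead(6x⁴ − 8x² + 8x − 4) ÷ lead(D) = 6x⁴ ÷ 2x = 3x³. Subtract (3x³)·D = 6x⁴ − 6x³. Remainder: 6x³ − 8x² + 8x − 4.
Step 2: lead(6x³ − 8x² + 8x − 4) ÷ lead(D) = 6x³ ÷ 2x = 3x². Subtract (3x²)·D = 6x³ − 6x². Remainder: −2x² + 8x − 4.
Step 3: lead(−2x² + 8x − 4) ÷ lead(D) = −2x² ÷ 2x = −x. Subtract (−x)·D = −2x² + 2x. Remainder: 6x − 4.
Step 4: lead(6x − 4) ÷ lead(D) = 6x ÷ 2x = 3. Subtract (3)·D = 6x − 6. Remainder: 2.

Q(x) = 3x³ + 3x² − x + 3; R(x) = 2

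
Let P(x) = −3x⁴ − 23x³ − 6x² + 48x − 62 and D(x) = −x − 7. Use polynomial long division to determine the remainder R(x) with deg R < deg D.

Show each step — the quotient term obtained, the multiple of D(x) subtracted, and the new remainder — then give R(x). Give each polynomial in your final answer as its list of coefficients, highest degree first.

Step 1: lead(−3x⁴ − 23x³ − 6x² + 48x − 62) ÷ lead(D) = −3x⁴ ÷ −x = 3x³. Subtract (3x³)·D = −3x⁴ − 21x³. Remainder: −2x³ − 6x² + 48x − 62.
Step 2: lead(−2x³ − 6x² + 48x − 62) ÷ lead(D) = −2x³ ÷ −x = 2x². Subtract (2x²)·D = −2x³ − 14x². Remainder: 8x² + 48x − 62.
Step 3: lead(8x² + 48x − 62) ÷ lead(D) = 8x² ÷ −x = −8x. Subtract (−8x)·D = 8x² + 56x. Remainder: −8x − 62.
Step 4: lead(−8x − 62) ÷ lead(D) = −8x ÷ −x = 8. Subtract (8)·D = −8x − 56. Remainder: −6.

R = [-6]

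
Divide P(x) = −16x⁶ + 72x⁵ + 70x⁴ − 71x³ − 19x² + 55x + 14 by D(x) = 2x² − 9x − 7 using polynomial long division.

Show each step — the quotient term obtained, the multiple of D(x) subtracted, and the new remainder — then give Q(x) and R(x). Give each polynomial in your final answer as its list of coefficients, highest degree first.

Q = [-8, 0, 7, -4, -3]; R = [-7]

Step 1: lead(−16x⁶ + 72x⁵ + 70x⁴ − 71x³ − 19x² + 55x + 14) ÷ lead(D) = −16x⁶ ÷ 2x² = −8x⁴. Subtract (−8x⁴)·D = −16x⁶ + 72x⁵ + 56x⁴. Remainder: 14x⁴ − 71x³ − 19x² + 55x + 14.
Step 2: lead(14x⁴ − 71x³ − 19x² + 55x + 14) ÷ lead(D) = 14x⁴ ÷ 2x² = 7x². Subtract (7x²)·D = 14x⁴ − 63x³ − 49x². Remainder: −8x³ + 30x² + 55x + 14.
Step 3: lead(−8x³ + 30x² + 55x + 14) ÷ lead(D) = −8x³ ÷ 2x² = −4x. Subtract (−4x)·D = −8x³ + 36x² + 28x. Remainder: −6x² + 27x + 14.
Step 4: lead(−6x² + 27x + 14) ÷ lead(D) = −6x² ÷ 2x² = −3. Subtract (−3)·D = −6x² + 27x + 21. Remainder: −7.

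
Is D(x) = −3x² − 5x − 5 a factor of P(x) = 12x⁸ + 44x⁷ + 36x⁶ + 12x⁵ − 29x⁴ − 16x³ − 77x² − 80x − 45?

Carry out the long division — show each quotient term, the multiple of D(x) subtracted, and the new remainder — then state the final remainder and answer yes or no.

R(x) = 0, so D(x) is a factor of P(x). yes

Step 1: lead(12x⁸ + 44x⁷ + 36x⁶ + 12x⁵ − 29x⁴ − 16x³ − 77x² − 80x − 45) ÷ lead(D) = 12x⁸ ÷ −3x² = −4x⁶. Subtract (−4x⁶)·D = 12x⁸ + 20x⁷ + 20x⁶. Remainder: 24x⁷ + 16x⁶ + 12x⁵ − 29x⁴ − 16x³ − 77x² − 80x − 45.
Step 2: lead(24x⁷ + 16x⁶ + 12x⁵ − 29x⁴ − 16x³ − 77x² − 80x − 45) ÷ lead(D) = 24x⁷ ÷ −3x² = −8x⁵. Subtract (−8x⁵)·D = 24x⁷ + 40x⁶ + 40x⁵. Remainder: −24x⁶ − 28x⁵ − 29x⁴ − 16x³ − 77x² − 80x − 45.
Step 3: lead(−24x⁶ − 28x⁵ − 29x⁴ − 16x³ − 77x² − 80x − 45) ÷ lead(D) = −24x⁶ ÷ −3x² = 8x⁴. Subtract (8x⁴)·D = −24x⁶ − 40x⁵ − 40x⁴. Remainder: 12x⁵ + 11x⁴ − 16x³ − 77x² − 80x − 45.
Step 4: lead(12x⁵ + 11x⁴ − 16x³ − 77x² − 80x − 45) ÷ lead(D) = 12x⁵ ÷ −3x² = −4x³. Subtract (−4x³)·D = 12x⁵ + 20x⁴ + 20x³. Remainder: −9x⁴ − 36x³ − 77x² − 80x − 45.
Step 5: lead(−9x⁴ − 36x³ − 77x² − 80x − 45) ÷ lead(D) = −9x⁴ ÷ −3x² = 3x². Subtract (3x²)·D = −9x⁴ − 15x³ − 15x². Remainder: −21x³ − 62x² − 80x − 45.
Step 6: lead(−21x³ − 62x² − 80x − 45) ÷ lead(D) = −21x³ ÷ −3x² = 7x. Subtract (7x)·D = −21x³ − 35x² − 35x. Remainder: −27x² − 45x − 45.
Step 7: lead(−27x² − 45x − 45) ÷ lead(D) = −27x² ÷ −3x² = 9. Subtract (9)·D = −27x² − 45x − 45. Remainder: 0.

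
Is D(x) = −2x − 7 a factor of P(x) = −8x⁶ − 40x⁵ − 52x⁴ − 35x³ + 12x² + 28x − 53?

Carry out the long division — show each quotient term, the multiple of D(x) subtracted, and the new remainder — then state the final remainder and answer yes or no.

R(x) = −4, so D(x) is not a factor of P(x). no

Step 1: lead(−8x⁶ − 40x⁵ − 52x⁴ − 35x³ + 12x² + 28x − 53) ÷ lead(D) = −8x⁶ ÷ −2x = 4x⁵. Subtract (4x⁵)·D = −8x⁶ − 28x⁵. Remainder: −12x⁵ − 52x⁴ − 35x³ + 12x² + 28x − 53.
Step 2: lead(−12x⁵ − 52x⁴ − 35x³ + 12x² + 28x − 53) ÷ lead(D) = −12x⁵ ÷ −2x = 6x⁴. Subtract (6x⁴)·D = −12x⁵ − 42x⁴. Remainder: −10x⁴ − 35x³ + 12x² + 28x − 53.
Step 3: lead(−10x⁴ − 35x³ + 12x² + 28x − 53) ÷ lead(D) = −10x⁴ ÷ −2x = 5x³. Subtract (5x³)·D = −10x⁴ − 35x³. Remainder: 12x² + 28x − 53.
Step 4: lead(12x² + 28x − 53) ÷ lead(D) = 12x² ÷ −2x = −6x. Subtract (−6x)·D = 12x² + 42x. Remainder: −14x − 53.
Step 5: lead(−14x − 53) ÷ lead(D) = −14x ÷ −2x = 7. Subtract (7)·D = −14x − 49. Remainder: −4.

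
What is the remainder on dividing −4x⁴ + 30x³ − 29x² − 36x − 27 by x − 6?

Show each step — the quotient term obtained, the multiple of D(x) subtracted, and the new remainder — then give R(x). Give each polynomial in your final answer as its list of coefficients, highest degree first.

R = [9]

Step 1: lead(−4x⁴ + 30x³ − 29x² − 36x − 27) ÷ lead(D) = −4x⁴ ÷ x = −4x³. Subtract (−4x³)·D = −4x⁴ + 24x³. Remainder: 6x³ − 29x² − 36x − 27.
Step 2: lead(6x³ − 29x² − 36x − 27) ÷ lead(D) = 6x³ ÷ x = 6x². Subtract (6x²)·D = 6x³ − 36x². Remainder: 7x² − 36x − 27.
Step 3: lead(7x² − 36x − 27) ÷ lead(D) = 7x² ÷ x = 7x. Subtract (7x)·D = 7x² − 42x. Remainder: 6x − 27.
Step 4: lead(6x − 27) ÷ lead(D) = 6x ÷ x = 6. Subtract (6)·D = 6x − 36. Remainder: 9.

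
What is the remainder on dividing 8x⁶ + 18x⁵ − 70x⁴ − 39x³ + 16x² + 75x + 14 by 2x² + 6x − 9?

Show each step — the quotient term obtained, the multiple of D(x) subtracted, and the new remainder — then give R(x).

R(x) = 5

Step 1: lead(8x⁶ + 18x⁵ − 70x⁴ − 39x³ + 16x² + 75x + 14) ÷ lead(D) = 8x⁶ ÷ 2x² = 4x⁴. Subtract (4x⁴)·D = 8x⁶ + 24x⁵ − 36x⁴. Remainder: −6x⁵ − 34x⁴ − 39x³ + 16x² + 75x + 14.
Step 2: lead(−6x⁵ − 34x⁴ − 39x³ + 16x² + 75x + 14) ÷ lead(D) = −6x⁵ ÷ 2x² = −3x³. Subtract (−3x³)·D = −6x⁵ − 18x⁴ + 27x³. Remainder: −16x⁴ − 66x³ + 16x² + 75x + 14.
Step 3: lead(−16x⁴ − 66x³ + 16x² + 75x + 14) ÷ lead(D) = −16x⁴ ÷ 2x² = −8x². Subtract (−8x²)·D = −16x⁴ − 48x³ + 72x². Remainder: −18x³ − 56x² + 75x + 14.
Step 4: lead(−18x³ − 56x² + 75x + 14) ÷ lead(D) = −18x³ ÷ 2x² = −9x. Subtract (−9x)·D = −18x³ − 54x² + 81x. Remainder: −2x² − 6x + 14.
Step 5: lead(−2x² − 6x + 14) ÷ lead(D) = −2x² ÷ 2x² = −1. Subtract (−1)·D = −2x² − 6x + 9. Remainder: 5.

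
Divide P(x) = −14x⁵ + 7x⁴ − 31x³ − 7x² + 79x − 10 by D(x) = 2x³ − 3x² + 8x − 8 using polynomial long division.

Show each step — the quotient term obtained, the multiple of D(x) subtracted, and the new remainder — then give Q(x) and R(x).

Q(x) = −7x² − 7x + 2; R(x) = −x² + 7x + 6

Step 1: lead(−14x⁵ + 7x⁴ − 31x³ − 7x² + 79x − 10) ÷ lead(D) = −14x⁵ ÷ 2x³ = −7x². Subtract (−7x²)·D = −14x⁵ + 21x⁴ − 56x³ + 56x². Remainder: −14x⁴ + 25x³ − 63x² + 79x − 10.
Step 2: lead(−14x⁴ + 25x³ − 63x² + 79x − 10) ÷ lead(D) = −14x⁴ ÷ 2x³ = −7x. Subtract (−7x)·D = −14x⁴ + 21x³ − 56x² + 56x. Remainder: 4x³ − 7x² + 23x − 10.
Step 3: lead(4x³ − 7x² + 23x − 10) ÷ lead(D) = 4x³ ÷ 2x³ = 2. Subtract (2)·D = 4x³ − 6x² + 16x − 16. Remainder: −x² + 7x + 6.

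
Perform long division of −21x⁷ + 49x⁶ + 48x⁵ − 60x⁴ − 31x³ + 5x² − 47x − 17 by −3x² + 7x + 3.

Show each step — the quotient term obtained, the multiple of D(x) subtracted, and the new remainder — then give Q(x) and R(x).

Q(x) = 7x⁵ − 9x³ − x² − x − 5; R(x) = −9x − 2

Step 1: lead(−21x⁷ + 49x⁶ + 48x⁵ − 60x⁴ − 31x³ + 5x² − 47x − 17) ÷ lead(D) = −21x⁷ ÷ −3x² = 7x⁵. Subtract (7x⁵)·D = −21x⁷ + 49x⁶ + 21x⁵. Remainder: 27x⁵ − 60x⁴ − 31x³ + 5x² − 47x − 17.
Step 2: lead(27x⁵ − 60x⁴ − 31x³ + 5x² − 47x − 17) ÷ lead(D) = 27x⁵ ÷ −3x² = −9x³. Subtract (−9x³)·D = 27x⁵ − 63x⁴ − 27x³. Remainder: 3x⁴ − 4x³ + 5x² − 47x − 17.
Step 3: lead(3x⁴ − 4x³ + 5x² − 47x − 17) ÷ lead(D) = 3x⁴ ÷ −3x² = −x². Subtract (−x²)·D = 3x⁴ − 7x³ − 3x². Remainder: 3x³ + 8x² − 47x − 17.
Step 4: lead(3x³ + 8x² − 47x − 17) ÷ lead(D) = 3x³ ÷ −3x² = −x. Subtract (−x)·D = 3x³ − 7x² − 3x. Remainder: 15x² − 44x − 17.
Step 5: lead(15x² − 44x − 17) ÷ lead(D) = 15x² ÷ −3x² = −5. Subtract (−5)·D = 15x² − 35x − 15. Remainder: −9x − 2.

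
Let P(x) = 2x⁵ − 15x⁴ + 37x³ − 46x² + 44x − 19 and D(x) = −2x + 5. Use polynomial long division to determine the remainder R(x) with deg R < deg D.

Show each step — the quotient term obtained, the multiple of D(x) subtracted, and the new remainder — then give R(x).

R(x) = −9

Step 1: lead(2x⁵ − 15x⁴ + 37x³ − 46x² + 44x − 19) ÷ lead(D) = 2x⁵ ÷ −2x = −x⁴. Subtract (−x⁴)·D = 2x⁵ − 5x⁴. Remainder: −10x⁴ + 37x³ − 46x² + 44x − 19.
Step 2: lead(−10x⁴ + 37x³ − 46x² + 44x − 19) ÷ lead(D) = −10x⁴ ÷ −2x = 5x³. Subtract (5x³)·D = −10x⁴ + 25x³. Remainder: 12x³ − 46x² + 44x − 19.
Step 3: lead(12x³ − 46x² + 44x − 19) ÷ lead(D) = 12x³ ÷ −2x = −6x². Subtract (−6x²)·D = 12x³ − 30x². Remainder: −16x² + 44x − 19.
Step 4: lead(−16x² + 44x − 19) ÷ lead(D) = −16x² ÷ −2x = 8x. Subtract (8x)·D = −16x² + 40x. Remainder: 4x − 19.
Step 5: lead(4x − 19) ÷ lead(D) = 4x ÷ −2x = −2. Subtract (−2)·D = 4x − 10. Remainder: −9.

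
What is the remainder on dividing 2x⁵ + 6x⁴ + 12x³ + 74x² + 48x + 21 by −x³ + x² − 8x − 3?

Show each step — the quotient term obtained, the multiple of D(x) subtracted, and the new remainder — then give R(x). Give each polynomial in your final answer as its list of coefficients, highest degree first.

R = [8, -8, 9]

Step 1: lead(2x⁵ + 6x⁴ + 12x³ + 74x² + 48x + 21) ÷ lead(D) = 2x⁵ ÷ −x³ = −2x². Subtract (−2x²)·D = 2x⁵ − 2x⁴ + 16x³ + 6x². Remainder: 8x⁴ − 4x³ + 68x² + 48x + 21.
Step 2: lead(8x⁴ − 4x³ + 68x² + 48x + 21) ÷ lead(D) = 8x⁴ ÷ −x³ = −8x. Subtract (−8x)·D = 8x⁴ − 8x³ + 64x² + 24x. Remainder: 4x³ + 4x² + 24x + 21.
Step 3: lead(4x³ + 4x² + 24x + 21) ÷ lead(D) = 4x³ ÷ −x³ = −4. Subtract (−4)·D = 4x³ − 4x² + 32x + 12. Remainder: 8x² − 8x + 9.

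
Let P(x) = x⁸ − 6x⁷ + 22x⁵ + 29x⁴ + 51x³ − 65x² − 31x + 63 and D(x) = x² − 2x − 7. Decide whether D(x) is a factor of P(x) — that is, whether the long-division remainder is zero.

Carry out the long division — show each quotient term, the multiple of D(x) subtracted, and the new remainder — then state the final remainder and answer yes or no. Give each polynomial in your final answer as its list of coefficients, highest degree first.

R = [0], so D(x) is a factor of P(x). yes

Step 1: lead(x⁸ − 6x⁷ + 22x⁵ + 29x⁴ + 51x³ − 65x² − 31x + 63) ÷ lead(D) = x⁸ ÷ x² = x⁶. Subtract (x⁶)·D = x⁸ − 2x⁷ − 7x⁶. Remainder: −4x⁷ + 7x⁶ + 22x⁵ + 29x⁴ + 51x³ − 65x² − 31x + 63.
Step 2: lead(−4x⁷ + 7x⁶ + 22x⁵ + 29x⁴ + 51x³ − 65x² − 31x + 63) ÷ lead(D) = −4x⁷ ÷ x² = −4x⁵. Subtract (−4x⁵)·D = −4x⁷ + 8x⁶ + 28x⁵. Remainder: −x⁶ − 6x⁵ + 29x⁴ + 51x³ − 65x² − 31x + 63.
Step 3: lead(−x⁶ − 6x⁵ + 29x⁴ + 51x³ − 65x² − 31x + 63) ÷ lead(D) = −x⁶ ÷ x² = −x⁴. Subtract (−x⁴)·D = −x⁶ + 2x⁵ + 7x⁴. Remainder: −8x⁵ + 22x⁴ + 51x³ − 65x² − 31x + 63.
Step 4: lead(−8x⁵ + 22x⁴ + 51x³ − 65x² − 31x + 63) ÷ lead(D) = −8x⁵ ÷ x² = −8x³. Subtract (−8x³)·D = −8x⁵ + 16x⁴ + 56x³. Remainder: 6x⁴ − 5x³ − 65x² − 31x + 63.
Step 5: lead(6x⁴ − 5x³ − 65x² − 31x + 63) ÷ lead(D) = 6x⁴ ÷ x² = 6x². Subtract (6x²)·D = 6x⁴ − 12x³ − 42x². Remainder: 7x³ − 23x² − 31x + 63.
Step 6: lead(7x³ − 23x² − 31x + 63) ÷ lead(D) = 7x³ ÷ x² = 7x. Subtract (7x)·D = 7x³ − 14x² − 49x. Remainder: −9x² + 18x + 63.
Step 7: lead(−9x² + 18x + 63) ÷ lead(D) = −9x² ÷ x² = −9. Subtract (−9)·D = −9x² + 18x + 63. Remainder: 0.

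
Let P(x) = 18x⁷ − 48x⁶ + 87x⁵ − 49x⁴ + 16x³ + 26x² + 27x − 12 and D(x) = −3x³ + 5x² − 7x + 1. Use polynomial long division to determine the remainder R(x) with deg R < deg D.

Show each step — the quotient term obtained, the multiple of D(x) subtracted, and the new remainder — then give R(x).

R(x) = −7

Step 1: lead(18x⁷ − 48x⁶ + 87x⁵ − 49x⁴ + 16x³ + 26x² + 27x − 12) ÷ lead(D) = 18x⁷ ÷ −3x³ = −6x⁴. Subtract (−6x⁴)·D = 18x⁷ − 30x⁶ + 42x⁵ − 6x⁴. Remainder: −18x⁶ + 45x⁵ − 43x⁴ + 16x³ + 26x² + 27x − 12.
Step 2: lead(−18x⁶ + 45x⁵ − 43x⁴ + 16x³ + 26x² + 27x − 12) ÷ lead(D) = −18x⁶ ÷ −3x³ = 6x³. Subtract (6x³)·D = −18x⁶ + 30x⁵ − 42x⁴ + 6x³. Remainder: 15x⁵ − x⁴ + 10x³ + 26x² + 27x − 12.
Step 3: lead(15x⁵ − x⁴ + 10x³ + 26x² + 27x − 12) ÷ lead(D) = 15x⁵ ÷ −3x³ = −5x². Subtract (−5x²)·D = 15x⁵ − 25x⁴ + 35x³ − 5x². Remainder: 24x⁴ − 25x³ + 31x² + 27x − 12.
Step 4: lead(24x⁴ − 25x³ + 31x² + 27x − 12) ÷ lead(D) = 24x⁴ ÷ −3x³ = −8x. Subtract (−8x)·D = 24x⁴ − 40x³ + 56x² − 8x. Remainder: 15x³ − 25x² + 35x − 12.
Step 5: lead(15x³ − 25x² + 35x − 12) ÷ lead(D) = 15x³ ÷ −3x³ = −5. Subtract (−5)·D = 15x³ − 25x² + 35x − 5. Remainder: −7.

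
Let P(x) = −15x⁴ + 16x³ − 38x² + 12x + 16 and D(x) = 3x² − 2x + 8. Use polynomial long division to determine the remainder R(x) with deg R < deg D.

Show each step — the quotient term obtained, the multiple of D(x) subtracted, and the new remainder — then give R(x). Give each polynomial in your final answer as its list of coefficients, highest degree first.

R = [0]

Step 1: lead(−15x⁴ + 16x³ − 38x² + 12x + 16) ÷ lead(D) = −15x⁴ ÷ 3x² = −5x². Subtract (−5x²)·D = −15x⁴ + 10x³ − 40x². Remainder: 6x³ + 2x² + 12x + 16.
Step 2: lead(6x³ + 2x² + 12x + 16) ÷ lead(D) = 6x³ ÷ 3x² = 2x. Subtract (2x)·D = 6x³ − 4x² + 16x. Remainder: 6x² − 4x + 16.
Step 3: lead(6x² − 4x + 16) ÷ lead(D) = 6x² ÷ 3x² = 2. Subtract (2)·D = 6x² − 4x + 16. Remainder: 0.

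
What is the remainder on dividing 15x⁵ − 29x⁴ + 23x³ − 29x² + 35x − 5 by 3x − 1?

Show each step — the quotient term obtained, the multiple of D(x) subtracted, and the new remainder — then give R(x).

R(x) = 4

Step 1: lead(15x⁵ − 29x⁴ + 23x³ − 29x² + 35x − 5) ÷ lead(D) = 15x⁵ ÷ 3x = 5x⁴. Subtract (5x⁴)·D = 15x⁵ − 5x⁴. Remainder: −24x⁴ + 23x³ − 29x² + 35x − 5.
Step 2: lead(−24x⁴ + 23x³ − 29x² + 35x − 5) ÷ lead(D) = −24x⁴ ÷ 3x = −8x³. Subtract (−8x³)·D = −24x⁴ + 8x³. Remainder: 15x³ − 29x² + 35x − 5.
Step 3: lead(15x³ − 29x² + 35x − 5) ÷ lead(D) = 15x³ ÷ 3x = 5x². Subtract (5x²)·D = 15x³ − 5x². Remainder: −24x² + 35x − 5.
Step 4: lead(−24x² + 35x − 5) ÷ lead(D) = −24x² ÷ 3x = −8x. Subtract (−8x)·D = −24x² + 8x. Remainder: 27x − 5.
Step 5: lead(27x − 5) ÷ lead(D) = 27x ÷ 3x = 9. Subtract (9)·D = 27x − 9. Remainder: 4.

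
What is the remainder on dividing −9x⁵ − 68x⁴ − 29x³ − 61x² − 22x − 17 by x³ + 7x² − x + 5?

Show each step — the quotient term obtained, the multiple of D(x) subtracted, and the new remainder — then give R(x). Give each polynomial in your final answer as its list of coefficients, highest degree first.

Step 1: lead(−9x⁵ − 68x⁴ − 29x³ − 61x² − 22x − 17) ÷ lead(D) = −9x⁵ ÷ x³ = −9x². Subtract (−9x²)·D = −9x⁵ − 63x⁴ + 9x³ − 45x². Remainder: −5x⁴ − 38x³ − 16x² − 22x − 17.
Step 2: lead(−5x⁴ − 38x³ − 16x² − 22x − 17) ÷ lead(D) = −5x⁴ ÷ x³ = −5x. Subtract (−5x)·D = −5x⁴ − 35x³ + 5x² − 25x. Remainder: −3x³ − 21x² + 3x − 17.
Step 3: lead(−3x³ − 21x² + 3x − 17) ÷ lead(D) = −3x³ ÷ x³ = −3. Subtract (−3)·D = −3x³ − 21x² + 3x − 15. Remainder: −2.

R = [-2]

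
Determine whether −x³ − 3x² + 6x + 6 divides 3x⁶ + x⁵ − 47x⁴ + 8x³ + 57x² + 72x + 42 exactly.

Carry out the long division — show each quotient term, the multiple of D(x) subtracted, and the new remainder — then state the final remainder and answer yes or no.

Step 1: lead(3x⁶ + x⁵ − 47x⁴ + 8x³ + 57x² + 72x + 42) ÷ lead(D) = 3x⁶ ÷ −x³ = −3x³. Subtract (−3x³)·D = 3x⁶ + 9x⁵ − 18x⁴ − 18x³. Remainder: −8x⁵ − 29x⁴ + 26x³ + 57x² + 72x + 42.
Step 2: lead(−8x⁵ − 29x⁴ + 26x³ + 57x² + 72x + 42) ÷ lead(D) = −8x⁵ ÷ −x³ = 8x². Subtract (8x²)·D = −8x⁵ − 24x⁴ + 48x³ + 48x². Remainder: −5x⁴ − 22x³ + 9x² + 72x + 42.
Step 3: lead(−5x⁴ − 22x³ + 9x² + 72x + 42) ÷ lead(D) = −5x⁴ ÷ −x³ = 5x. Subtract (5x)·D = −5x⁴ − 15x³ + 30x² + 30x. Remainder: −7x³ − 21x² + 42x + 42.
Step 4: lead(−7x³ − 21x² + 42x + 42) ÷ lead(D) = −7x³ ÷ −x³ = 7. Subtract (7)·D = −7x³ − 21x² + 42x + 42. Remainder: 0.

R(x) = 0, so D(x) is a factor of P(x). yes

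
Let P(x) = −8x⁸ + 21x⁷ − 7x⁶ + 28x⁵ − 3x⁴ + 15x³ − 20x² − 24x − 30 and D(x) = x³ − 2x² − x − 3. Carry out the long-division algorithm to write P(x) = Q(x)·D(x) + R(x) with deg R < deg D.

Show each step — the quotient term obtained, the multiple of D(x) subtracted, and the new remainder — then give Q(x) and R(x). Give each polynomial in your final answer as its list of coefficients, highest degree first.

Step 1: lead(−8x⁸ + 21x⁷ − 7x⁶ + 28x⁵ − 3x⁴ + 15x³ − 20x² − 24x − 30) ÷ lead(D) = −8x⁸ ÷ x³ = −8x⁵. Subtract (−8x⁵)·D = −8x⁸ + 16x⁷ + 8x⁶ + 24x⁵. Remainder: 5x⁷ − 15x⁶ + 4x⁵ − 3x⁴ + 15x³ − 20x² − 24x − 30.
Step 2: lead(5x⁷ − 15x⁶ + 4x⁵ − 3x⁴ + 15x³ − 20x² − 24x − 30) ÷ lead(D) = 5x⁷ ÷ x³ = 5x⁴. Subtract (5x⁴)·D = 5x⁷ − 10x⁶ − 5x⁵ − 15x⁴. Remainder: −5x⁶ + 9x⁵ + 12x⁴ + 15x³ − 20x² − 24x − 30.
Step 3: lead(−5x⁶ + 9x⁵ + 12x⁴ + 15x³ − 20x² − 24x − 30) ÷ lead(D) = −5x⁶ ÷ x³ = −5x³. Subtract (−5x³)·D = −5x⁶ + 10x⁵ + 5x⁴ + 15x³. Remainder: −x⁵ + 7x⁴ − 20x² − 24x − 30.
Step 4: lead(−x⁵ + 7x⁴ − 20x² − 24x − 30) ÷ lead(D) = −x⁵ ÷ x³ = −x². Subtract (−x²)·D = −x⁵ + 2x⁴ + x³ + 3x². Remainder: 5x⁴ − x³ − 23x² − 24x − 30.
Step 5: lead(5x⁴ − x³ − 23x² − 24x − 30) ÷ lead(D) = 5x⁴ ÷ x³ = 5x. Subtract (5x)·D = 5x⁴ − 10x³ − 5x² − 15x. Remainder: 9x³ − 18x² − 9x − 30.
Step 6: lead(9x³ − 18x² − 9x − 30) ÷ lead(D) = 9x³ ÷ x³ = 9. Subtract (9)·D = 9x³ − 18x² − 9x − 27. Remainder: −3.

Q = [-8, 5, -5, -1, 5, 9]; R = [-3]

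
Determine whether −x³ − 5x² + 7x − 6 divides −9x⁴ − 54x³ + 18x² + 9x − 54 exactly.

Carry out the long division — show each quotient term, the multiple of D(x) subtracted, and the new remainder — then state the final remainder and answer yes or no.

R(x) = 0, so D(x) is a factor of P(x). yes

Step 1: lead(−9x⁴ − 54x³ + 18x² + 9x − 54) ÷ lead(D) = −9x⁴ ÷ −x³ = 9x. Subtract (9x)·D = −9x⁴ − 45x³ + 63x² − 54x. Remainder: −9x³ − 45x² + 63x − 54.
Step 2: lead(−9x³ − 45x² + 63x − 54) ÷ lead(D) = −9x³ ÷ −x³ = 9. Subtract (9)·D = −9x³ − 45x² + 63x − 54. Remainder: 0.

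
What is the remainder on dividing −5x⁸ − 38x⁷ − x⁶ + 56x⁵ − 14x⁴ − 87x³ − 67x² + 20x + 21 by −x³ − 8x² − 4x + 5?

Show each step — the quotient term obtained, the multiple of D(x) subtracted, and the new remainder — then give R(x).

R(x) = −8x² − 4x + 1

Step 1: lead(−5x⁸ − 38x⁷ − x⁶ + 56x⁵ − 14x⁴ − 87x³ − 67x² + 20x + 21) ÷ lead(D) = −5x⁸ ÷ −x³ = 5x⁵. Subtract (5x⁵)·D = −5x⁸ − 40x⁷ − 20x⁶ + 25x⁵. Remainder: 2x⁷ + 19x⁶ + 31x⁵ − 14x⁴ − 87x³ − 67x² + 20x + 21.
Step 2: lead(2x⁷ + 19x⁶ + 31x⁵ − 14x⁴ − 87x³ − 67x² + 20x + 21) ÷ lead(D) = 2x⁷ ÷ −x³ = −2x⁴. Subtract (−2x⁴)·D = 2x⁷ + 16x⁶ + 8x⁵ − 10x⁴. Remainder: 3x⁶ + 23x⁵ − 4x⁴ − 87x³ − 67x² + 20x + 21.
Step 3: lead(3x⁶ + 23x⁵ − 4x⁴ − 87x³ − 67x² + 20x + 21) ÷ lead(D) = 3x⁶ ÷ −x³ = −3x³. Subtract (−3x³)·D = 3x⁶ + 24x⁵ + 12x⁴ − 15x³. Remainder: −x⁵ − 16x⁴ − 72x³ − 67x² + 20x + 21.
Step 4: lead(−x⁵ − 16x⁴ − 72x³ − 67x² + 20x + 21) ÷ lead(D) = −x⁵ ÷ −x³ = x². Subtract (x²)·D = −x⁵ − 8x⁴ − 4x³ + 5x². Remainder: −8x⁴ − 68x³ − 72x² + 20x + 21.
Step 5: lead(−8x⁴ − 68x³ − 72x² + 20x + 21) ÷ lead(D) = −8x⁴ ÷ −x³ = 8x. Subtract (8x)·D = −8x⁴ − 64x³ − 32x² + 40x. Remainder: −4x³ − 40x² − 20x + 21.
Step 6: lead(−4x³ − 40x² − 20x + 21) ÷ lead(D) = −4x³ ÷ −x³ = 4. Subtract (4)·D = −4x³ − 32x² − 16x + 20. Remainder: −8x² − 4x + 1.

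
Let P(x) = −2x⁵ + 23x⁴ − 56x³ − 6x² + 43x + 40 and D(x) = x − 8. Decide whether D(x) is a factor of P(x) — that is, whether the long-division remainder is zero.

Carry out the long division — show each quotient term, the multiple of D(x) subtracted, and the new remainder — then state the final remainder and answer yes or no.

Step 1: lead(−2x⁵ + 23x⁴ − 56x³ − 6x² + 43x + 40) ÷ lead(D) = −2x⁵ ÷ x = −2x⁴. Subtract (−2x⁴)·D = −2x⁵ + 16x⁴. Remainder: 7x⁴ − 56x³ − 6x² + 43x + 40.
Step 2: lead(7x⁴ − 56x³ − 6x² + 43x + 40) ÷ lead(D) = 7x⁴ ÷ x = 7x³. Subtract (7x³)·D = 7x⁴ − 56x³. Remainder: −6x² + 43x + 40.
Step 3: lead(−6x² + 43x + 40) ÷ lead(D) = −6x² ÷ x = −6x. Subtract (−6x)·D = −6x² + 48x. Remainder: −5x + 40.
Step 4: lead(−5x + 40) ÷ lead(D) = −5x ÷ x = −5. Subtract (−5)·D = −5x + 40. Remainder: 0.

R(x) = 0, so D(x) is a factor of P(x). yes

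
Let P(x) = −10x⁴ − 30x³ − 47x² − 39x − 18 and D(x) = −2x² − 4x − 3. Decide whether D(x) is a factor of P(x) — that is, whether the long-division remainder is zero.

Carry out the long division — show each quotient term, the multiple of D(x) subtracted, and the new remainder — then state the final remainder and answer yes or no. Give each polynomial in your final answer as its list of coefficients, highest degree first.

Step 1: lead(−10x⁴ − 30x³ − 47x² − 39x − 18) ÷ lead(D) = −10x⁴ ÷ −2x² = 5x². Subtract (5x²)·D = −10x⁴ − 20x³ − 15x². Remainder: −10x³ − 32x² − 39x − 18.
Step 2: lead(−10x³ − 32x² − 39x − 18) ÷ lead(D) = −10x³ ÷ −2x² = 5x. Subtract (5x)·D = −10x³ − 20x² − 15x. Remainder: −12x² − 24x − 18.
Step 3: lead(−12x² − 24x − 18) ÷ lead(D) = −12x² ÷ −2x² = 6. Subtract (6)·D = −12x² − 24x − 18. Remainder: 0.

R = [0], so D(x) is a factor of P(x). yes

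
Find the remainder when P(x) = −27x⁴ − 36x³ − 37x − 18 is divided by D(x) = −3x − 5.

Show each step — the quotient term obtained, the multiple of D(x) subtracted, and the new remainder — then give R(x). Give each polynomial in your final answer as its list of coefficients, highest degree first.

Step 1: lead(−27x⁴ − 36x³ − 37x − 18) ÷ lead(D) = −27x⁴ ÷ −3x = 9x³. Subtract (9x³)·D = −27x⁴ − 45x³. Remainder: 9x³ − 37x − 18.
Step 2: lead(9x³ − 37x − 18) ÷ lead(D) = 9x³ ÷ −3x = −3x². Subtract (−3x²)·D = 9x³ + 15x². Remainder: −15x² − 37x − 18.
Step 3: lead(−15x² − 37x − 18) ÷ lead(D) = −15x² ÷ −3x = 5x. Subtract (5x)·D = −15x² − 25x. Remainder: −12x − 18.
Step 4: lead(−12x − 18) ÷ lead(D) = −12x ÷ −3x = 4. Subtract (4)·D = −12x − 20. Remainder: 2.

R = [2]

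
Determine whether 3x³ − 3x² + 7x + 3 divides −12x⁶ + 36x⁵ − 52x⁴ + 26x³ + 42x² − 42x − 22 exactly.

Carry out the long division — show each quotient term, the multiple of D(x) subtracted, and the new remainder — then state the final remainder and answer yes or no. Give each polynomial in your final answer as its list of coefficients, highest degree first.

Step 1: lead(−12x⁶ + 36x⁵ − 52x⁴ + 26x³ + 42x² − 42x − 22) ÷ lead(D) = −12x⁶ ÷ 3x³ = −4x³. Subtract (−4x³)·D = −12x⁶ + 12x⁵ − 28x⁴ − 12x³. Remainder: 24x⁵ − 24x⁴ + 38x³ + 42x² − 42x − 22.
Step 2: lead(24x⁵ − 24x⁴ + 38x³ + 42x² − 42x − 22) ÷ lead(D) = 24x⁵ ÷ 3x³ = 8x². Subtract (8x²)·D = 24x⁵ − 24x⁴ + 56x³ + 24x². Remainder: −18x³ + 18x² − 42x − 22.
Step 3: lead(−18x³ + 18x² − 42x − 22) ÷ lead(D) = −18x³ ÷ 3x³ = −6. Subtract (−6)·D = −18x³ + 18x² − 42x − 18. Remainder: −4.

R = [-4], so D(x) is not a factor of P(x). no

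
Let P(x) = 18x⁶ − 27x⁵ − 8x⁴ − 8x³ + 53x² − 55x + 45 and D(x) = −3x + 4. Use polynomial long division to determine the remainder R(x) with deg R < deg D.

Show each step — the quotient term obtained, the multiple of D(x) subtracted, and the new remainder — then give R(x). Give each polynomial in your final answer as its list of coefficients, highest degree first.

Step 1: lead(18x⁶ − 27x⁵ − 8x⁴ − 8x³ + 53x² − 55x + 45) ÷ lead(D) = 18x⁶ ÷ −3x = −6x⁵. Subtract (−6x⁵)·D = 18x⁶ − 24x⁵. Remainder: −3x⁵ − 8x⁴ − 8x³ + 53x² − 55x + 45.
Step 2: lead(−3x⁵ − 8x⁴ − 8x³ + 53x² − 55x + 45) ÷ lead(D) = −3x⁵ ÷ −3x = x⁴. Subtract (x⁴)·D = −3x⁵ + 4x⁴. Remainder: −12x⁴ − 8x³ + 53x² − 55x + 45.
Step 3: lead(−12x⁴ − 8x³ + 53x² − 55x + 45) ÷ lead(D) = −12x⁴ ÷ −3x = 4x³. Subtract (4x³)·D = −12x⁴ + 16x³. Remainder: −24x³ + 53x² − 55x + 45.
Step 4: lead(−24x³ + 53x² − 55x + 45) ÷ lead(D) = −24x³ ÷ −3x = 8x². Subtract (8x²)·D = −24x³ + 32x². Remainder: 21x² − 55x + 45.
Step 5: lead(21x² − 55x + 45) ÷ lead(D) = 21x² ÷ −3x = −7x. Subtract (−7x)·D = 21x² − 28x. Remainder: −27x + 45.
Step 6: lead(−27x + 45) ÷ lead(D) = −27x ÷ −3x = 9. Subtract (9)·D = −27x + 36. Remainder: 9.

R = [9]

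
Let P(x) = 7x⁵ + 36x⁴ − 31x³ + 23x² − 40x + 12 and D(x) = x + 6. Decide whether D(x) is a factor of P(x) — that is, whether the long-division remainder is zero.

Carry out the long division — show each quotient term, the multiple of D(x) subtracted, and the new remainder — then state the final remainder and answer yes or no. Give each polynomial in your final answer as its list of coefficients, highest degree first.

Step 1: lead(7x⁵ + 36x⁴ − 31x³ + 23x² − 40x + 12) ÷ lead(D) = 7x⁵ ÷ x = 7x⁴. Subtract (7x⁴)·D = 7x⁵ + 42x⁴. Remainder: −6x⁴ − 31x³ + 23x² − 40x + 12.
Step 2: lead(−6x⁴ − 31x³ + 23x² − 40x + 12) ÷ lead(D) = −6x⁴ ÷ x = −6x³. Subtract (−6x³)·D = −6x⁴ − 36x³. Remainder: 5x³ + 23x² − 40x + 12.
Step 3: lead(5x³ + 23x² − 40x + 12) ÷ lead(D) = 5x³ ÷ x = 5x². Subtract (5x²)·D = 5x³ + 30x². Remainder: −7x² − 40x + 12.
Step 4: lead(−7x² − 40x + 12) ÷ lead(D) = −7x² ÷ x = −7x. Subtract (−7x)·D = −7x² − 42x. Remainder: 2x + 12.
Step 5: lead(2x + 12) ÷ lead(D) = 2x ÷ x = 2. Subtract (2)·D = 2x + 12. Remainder: 0.

R = [0], so D(x) is a factor of P(x). yes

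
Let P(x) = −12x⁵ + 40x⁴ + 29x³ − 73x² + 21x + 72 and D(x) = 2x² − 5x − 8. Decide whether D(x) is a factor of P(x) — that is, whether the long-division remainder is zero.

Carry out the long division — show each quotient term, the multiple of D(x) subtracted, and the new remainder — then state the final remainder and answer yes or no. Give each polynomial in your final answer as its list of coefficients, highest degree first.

R = [0], so D(x) is a factor of P(x). yes

Step 1: lead(−12x⁵ + 40x⁴ + 29x³ − 73x² + 21x + 72) ÷ lead(D) = −12x⁵ ÷ 2x² = −6x³. Subtract (−6x³)·D = −12x⁵ + 30x⁴ + 48x³. Remainder: 10x⁴ − 19x³ − 73x² + 21x + 72.
Step 2: lead(10x⁴ − 19x³ − 73x² + 21x + 72) ÷ lead(D) = 10x⁴ ÷ 2x² = 5x². Subtract (5x²)·D = 10x⁴ − 25x³ − 40x². Remainder: 6x³ − 33x² + 21x + 72.
Step 3: lead(6x³ − 33x² + 21x + 72) ÷ lead(D) = 6x³ ÷ 2x² = 3x. Subtract (3x)·D = 6x³ − 15x² − 24x. Remainder: −18x² + 45x + 72.
Step 4: lead(−18x² + 45x + 72) ÷ lead(D) = −18x² ÷ 2x² = −9. Subtract (−9)·D = −18x² + 45x + 72. Remainder: 0.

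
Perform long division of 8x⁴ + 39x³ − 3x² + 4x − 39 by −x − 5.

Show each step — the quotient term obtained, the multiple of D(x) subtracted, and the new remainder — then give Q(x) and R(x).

Q(x) = −8x³ + x² − 2x + 6; R(x) = −9

Step 1: lead(8x⁴ + 39x³ − 3x² + 4x − 39) ÷ lead(D) = 8x⁴ ÷ −x = −8x³. Subtract (−8x³)·D = 8x⁴ + 40x³. Remainder: −x³ − 3x² + 4x − 39.
Step 2: lead(−x³ − 3x² + 4x − 39) ÷ lead(D) = −x³ ÷ −x = x². Subtract (x²)·D = −x³ − 5x². Remainder: 2x² + 4x − 39.
Step 3: lead(2x² + 4x − 39) ÷ lead(D) = 2x² ÷ −x = −2x. Subtract (−2x)·D = 2x² + 10x. Remainder: −6x − 39.
Step 4: lead(−6x − 39) ÷ lead(D) = −6x ÷ −x = 6. Subtract (6)·D = −6x − 30. Remainder: −9.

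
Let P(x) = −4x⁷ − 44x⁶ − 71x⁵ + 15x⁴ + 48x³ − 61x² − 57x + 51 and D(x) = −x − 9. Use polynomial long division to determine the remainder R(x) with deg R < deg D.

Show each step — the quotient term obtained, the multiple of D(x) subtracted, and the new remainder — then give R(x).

Step 1: lead(−4x⁷ − 44x⁶ − 71x⁵ + 15x⁴ + 48x³ − 61x² − 57x + 51) ÷ lead(D) = −4x⁷ ÷ −x = 4x⁶. Subtract (4x⁶)·D = −4x⁷ − 36x⁶. Remainder: −8x⁶ − 71x⁵ + 15x⁴ + 48x³ − 61x² − 57x + 51.
Step 2: lead(−8x⁶ − 71x⁵ + 15x⁴ + 48x³ − 61x² − 57x + 51) ÷ lead(D) = −8x⁶ ÷ −x = 8x⁵. Subtract (8x⁵)·D = −8x⁶ − 72x⁵. Remainder: x⁵ + 15x⁴ + 48x³ − 61x² − 57x + 51.
Step 3: lead(x⁵ + 15x⁴ + 48x³ − 61x² − 57x + 51) ÷ lead(D) = x⁵ ÷ −x = −x⁴. Subtract (−x⁴)·D = x⁵ + 9x⁴. Remainder: 6x⁴ + 48x³ − 61x² − 57x + 51.
Step 4: lead(6x⁴ + 48x³ − 61x² − 57x + 51) ÷ lead(D) = 6x⁴ ÷ −x = −6x³. Subtract (−6x³)·D = 6x⁴ + 54x³. Remainder: −6x³ − 61x² − 57x + 51.
Step 5: lead(−6x³ − 61x² − 57x + 51) ÷ lead(D) = −6x³ ÷ −x = 6x². Subtract (6x²)·D = −6x³ − 54x². Remainder: −7x² − 57x + 51.
Step 6: lead(−7x² − 57x + 51) ÷ lead(D) = −7x² ÷ −x = 7x. Subtract (7x)·D = −7x² − 63x. Remainder: 6x + 51.
Step 7: lead(6x + 51) ÷ lead(D) = 6x ÷ −x = −6. Subtract (−6)·D = 6x + 54. Remainder: −3.

R(x) = −3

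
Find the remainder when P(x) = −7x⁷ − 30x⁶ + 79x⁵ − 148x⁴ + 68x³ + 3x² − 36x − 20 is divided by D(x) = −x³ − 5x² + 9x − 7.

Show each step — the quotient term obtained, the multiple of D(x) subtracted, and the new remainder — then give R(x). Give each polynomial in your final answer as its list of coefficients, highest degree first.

R = [1]

Step 1: lead(−7x⁷ − 30x⁶ + 79x⁵ − 148x⁴ + 68x³ + 3x² − 36x − 20) ÷ lead(D) = −7x⁷ ÷ −x³ = 7x⁴. Subtract (7x⁴)·D = −7x⁷ − 35x⁶ + 63x⁵ − 49x⁴. Remainder: 5x⁶ + 16x⁵ − 99x⁴ + 68x³ + 3x² − 36x − 20.
Step 2: lead(5x⁶ + 16x⁵ − 99x⁴ + 68x³ + 3x² − 36x − 20) ÷ lead(D) = 5x⁶ ÷ −x³ = −5x³. Subtract (−5x³)·D = 5x⁶ + 25x⁵ − 45x⁴ + 35x³. Remainder: −9x⁵ − 54x⁴ + 33x³ + 3x² − 36x − 20.
Step 3: lead(−9x⁵ − 54x⁴ + 33x³ + 3x² − 36x − 20) ÷ lead(D) = −9x⁵ ÷ −x³ = 9x². Subtract (9x²)·D = −9x⁵ − 45x⁴ + 81x³ − 63x². Remainder: −9x⁴ − 48x³ + 66x² − 36x − 20.
Step 4: lead(−9x⁴ − 48x³ + 66x² − 36x − 20) ÷ lead(D) = −9x⁴ ÷ −x³ = 9x. Subtract (9x)·D = −9x⁴ − 45x³ + 81x² − 63x. Remainder: −3x³ − 15x² + 27x − 20.
Step 5: lead(−3x³ − 15x² + 27x − 20) ÷ lead(D) = −3x³ ÷ −x³ = 3. Subtract (3)·D = −3x³ − 15x² + 27x − 21. Remainder: 1.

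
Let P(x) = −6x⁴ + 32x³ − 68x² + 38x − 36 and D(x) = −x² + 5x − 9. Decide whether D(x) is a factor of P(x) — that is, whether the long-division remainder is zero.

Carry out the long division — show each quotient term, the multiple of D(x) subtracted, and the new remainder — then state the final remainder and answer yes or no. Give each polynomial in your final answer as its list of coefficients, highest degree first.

Step 1: lead(−6x⁴ + 32x³ − 68x² + 38x − 36) ÷ lead(D) = −6x⁴ ÷ −x² = 6x². Subtract (6x²)·D = −6x⁴ + 30x³ − 54x². Remainder: 2x³ − 14x² + 38x − 36.
Step 2: lead(2x³ − 14x² + 38x − 36) ÷ lead(D) = 2x³ ÷ −x² = −2x. Subtract (−2x)·D = 2x³ − 10x² + 18x. Remainder: −4x² + 20x − 36.
Step 3: lead(−4x² + 20x − 36) ÷ lead(D) = −4x² ÷ −x² = 4. Subtract (4)·D = −4x² + 20x − 36. Remainder: 0.

R = [0], so D(x) is a factor of P(x). yes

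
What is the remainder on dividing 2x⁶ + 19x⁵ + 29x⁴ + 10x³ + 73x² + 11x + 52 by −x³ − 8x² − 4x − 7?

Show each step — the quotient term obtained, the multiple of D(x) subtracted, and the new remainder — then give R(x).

Step 1: lead(2x⁶ + 19x⁵ + 29x⁴ + 10x³ + 73x² + 11x + 52) ÷ lead(D) = 2x⁶ ÷ −x³ = −2x³. Subtract (−2x³)·D = 2x⁶ + 16x⁵ + 8x⁴ + 14x³. Remainder: 3x⁵ + 21x⁴ − 4x³ + 73x² + 11x + 52.
Step 2: lead(3x⁵ + 21x⁴ − 4x³ + 73x² + 11x + 52) ÷ lead(D) = 3x⁵ ÷ −x³ = −3x². Subtract (−3x²)·D = 3x⁵ + 24x⁴ + 12x³ + 21x². Remainder: −3x⁴ − 16x³ + 52x² + 11x + 52.
Step 3: lead(−3x⁴ − 16x³ + 52x² + 11x + 52) ÷ lead(D) = −3x⁴ ÷ −x³ = 3x. Subtract (3x)·D = −3x⁴ − 24x³ − 12x² − 21x. Remainder: 8x³ + 64x² + 32x + 52.
Step 4: lead(8x³ + 64x² + 32x + 52) ÷ lead(D) = 8x³ ÷ −x³ = −8. Subtract (−8)·D = 8x³ + 64x² + 32x + 56. Remainder: −4.

R(x) = −4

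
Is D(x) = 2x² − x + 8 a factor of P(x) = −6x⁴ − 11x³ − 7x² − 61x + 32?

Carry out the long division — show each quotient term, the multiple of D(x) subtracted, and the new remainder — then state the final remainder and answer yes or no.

Step 1: lead(−6x⁴ − 11x³ − 7x² − 61x + 32) ÷ lead(D) = −6x⁴ ÷ 2x² = −3x². Subtract (−3x²)·D = −6x⁴ + 3x³ − 24x². Remainder: −14x³ + 17x² − 61x + 32.
Step 2: lead(−14x³ + 17x² − 61x + 32) ÷ lead(D) = −14x³ ÷ 2x² = −7x. Subtract (−7x)·D = −14x³ + 7x² − 56x. Remainder: 10x² − 5x + 32.
Step 3: lead(10x² − 5x + 32) ÷ lead(D) = 10x² ÷ 2x² = 5. Subtract (5)·D = 10x² − 5x + 40. Remainder: −8.

R(x) = −8, so D(x) is not a factor of P(x). no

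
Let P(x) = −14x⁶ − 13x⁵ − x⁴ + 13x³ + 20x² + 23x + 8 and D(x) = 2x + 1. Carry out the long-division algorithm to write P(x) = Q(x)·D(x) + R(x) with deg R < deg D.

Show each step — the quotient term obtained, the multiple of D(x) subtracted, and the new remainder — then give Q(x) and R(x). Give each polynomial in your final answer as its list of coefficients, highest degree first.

Step 1: lead(−14x⁶ − 13x⁵ − x⁴ + 13x³ + 20x² + 23x + 8) ÷ lead(D) = −14x⁶ ÷ 2x = −7x⁵. Subtract (−7x⁵)·D = −14x⁶ − 7x⁵. Remainder: −6x⁵ − x⁴ + 13x³ + 20x² + 23x + 8.
Step 2: lead(−6x⁵ − x⁴ + 13x³ + 20x² + 23x + 8) ÷ lead(D) = −6x⁵ ÷ 2x = −3x⁴. Subtract (−3x⁴)·D = −6x⁵ − 3x⁴. Remainder: 2x⁴ + 13x³ + 20x² + 23x + 8.
Step 3: lead(2x⁴ + 13x³ + 20x² + 23x + 8) ÷ lead(D) = 2x⁴ ÷ 2x = x³. Subtract (x³)·D = 2x⁴ + x³. Remainder: 12x³ + 20x² + 23x + 8.
Step 4: lead(12x³ + 20x² + 23x + 8) ÷ lead(D) = 12x³ ÷ 2x = 6x². Subtract (6x²)·D = 12x³ + 6x². Remainder: 14x² + 23x + 8.
Step 5: lead(14x² + 23x + 8) ÷ lead(D) = 14x² ÷ 2x = 7x. Subtract (7x)·D = 14x² + 7x. Remainder: 16x + 8.
Step 6: lead(16x + 8) ÷ lead(D) = 16x ÷ 2x = 8. Subtract (8)·D = 16x + 8. Remainder: 0.

Q = [-7, -3, 1, 6, 7, 8]; R = [0]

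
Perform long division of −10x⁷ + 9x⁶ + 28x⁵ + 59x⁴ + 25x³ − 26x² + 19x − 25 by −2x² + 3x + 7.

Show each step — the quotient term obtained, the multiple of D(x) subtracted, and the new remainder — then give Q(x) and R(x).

Step 1: lead(−10x⁷ + 9x⁶ + 28x⁵ + 59x⁴ + 25x³ − 26x² + 19x − 25) ÷ lead(D) = −10x⁷ ÷ −2x² = 5x⁵. Subtract (5x⁵)·D = −10x⁷ + 15x⁶ + 35x⁵. Remainder: −6x⁶ − 7x⁵ + 59x⁴ + 25x³ − 26x² + 19x − 25.
Step 2: lead(−6x⁶ − 7x⁵ + 59x⁴ + 25x³ − 26x² + 19x − 25) ÷ lead(D) = −6x⁶ ÷ −2x² = 3x⁴. Subtract (3x⁴)·D = −6x⁶ + 9x⁵ + 21x⁴. Remainder: −16x⁵ + 38x⁴ + 25x³ − 26x² + 19x − 25.
Step 3: lead(−16x⁵ + 38x⁴ + 25x³ − 26x² + 19x − 25) ÷ lead(D) = −16x⁵ ÷ −2x² = 8x³. Subtract (8x³)·D = −16x⁵ + 24x⁴ + 56x³. Remainder: 14x⁴ − 31x³ − 26x² + 19x − 25.
Step 4: lead(14x⁴ − 31x³ − 26x² + 19x − 25) ÷ lead(D) = 14x⁴ ÷ −2x² = −7x². Subtract (−7x²)·D = 14x⁴ − 21x³ − 49x². Remainder: −10x³ + 23x² + 19x − 25.
Step 5: lead(−10x³ + 23x² + 19x − 25) ÷ lead(D) = −10x³ ÷ −2x² = 5x. Subtract (5x)·D = −10x³ + 15x² + 35x. Remainder: 8x² − 16x − 25.
Step 6: lead(8x² − 16x − 25) ÷ lead(D) = 8x² ÷ −2x² = −4. Subtract (−4)·D = 8x² − 12x − 28. Remainder: −4x + 3.

Q(x) = 5x⁵ + 3x⁴ + 8x³ − 7x² + 5x − 4; R(x) = −4x + 3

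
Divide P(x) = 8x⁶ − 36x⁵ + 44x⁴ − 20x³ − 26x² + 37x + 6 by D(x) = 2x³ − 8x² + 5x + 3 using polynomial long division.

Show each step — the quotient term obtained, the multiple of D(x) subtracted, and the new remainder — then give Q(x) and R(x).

Q(x) = 4x³ − 2x² + 4x + 5; R(x) = −9

Step 1: lead(8x⁶ − 36x⁵ + 44x⁴ − 20x³ − 26x² + 37x + 6) ÷ lead(D) = 8x⁶ ÷ 2x³ = 4x³. Subtract (4x³)·D = 8x⁶ − 32x⁵ + 20x⁴ + 12x³. Remainder: −4x⁵ + 24x⁴ − 32x³ − 26x² + 37x + 6.
Step 2: lead(−4x⁵ + 24x⁴ − 32x³ − 26x² + 37x + 6) ÷ lead(D) = −4x⁵ ÷ 2x³ = −2x². Subtract (−2x²)·D = −4x⁵ + 16x⁴ − 10x³ − 6x². Remainder: 8x⁴ − 22x³ − 20x² + 37x + 6.
Step 3: lead(8x⁴ − 22x³ − 20x² + 37x + 6) ÷ lead(D) = 8x⁴ ÷ 2x³ = 4x. Subtract (4x)·D = 8x⁴ − 32x³ + 20x² + 12x. Remainder: 10x³ − 40x² + 25x + 6.
Step 4: lead(10x³ − 40x² + 25x + 6) ÷ lead(D) = 10x³ ÷ 2x³ = 5. Subtract (5)·D = 10x³ − 40x² + 25x + 15. Remainder: −9.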